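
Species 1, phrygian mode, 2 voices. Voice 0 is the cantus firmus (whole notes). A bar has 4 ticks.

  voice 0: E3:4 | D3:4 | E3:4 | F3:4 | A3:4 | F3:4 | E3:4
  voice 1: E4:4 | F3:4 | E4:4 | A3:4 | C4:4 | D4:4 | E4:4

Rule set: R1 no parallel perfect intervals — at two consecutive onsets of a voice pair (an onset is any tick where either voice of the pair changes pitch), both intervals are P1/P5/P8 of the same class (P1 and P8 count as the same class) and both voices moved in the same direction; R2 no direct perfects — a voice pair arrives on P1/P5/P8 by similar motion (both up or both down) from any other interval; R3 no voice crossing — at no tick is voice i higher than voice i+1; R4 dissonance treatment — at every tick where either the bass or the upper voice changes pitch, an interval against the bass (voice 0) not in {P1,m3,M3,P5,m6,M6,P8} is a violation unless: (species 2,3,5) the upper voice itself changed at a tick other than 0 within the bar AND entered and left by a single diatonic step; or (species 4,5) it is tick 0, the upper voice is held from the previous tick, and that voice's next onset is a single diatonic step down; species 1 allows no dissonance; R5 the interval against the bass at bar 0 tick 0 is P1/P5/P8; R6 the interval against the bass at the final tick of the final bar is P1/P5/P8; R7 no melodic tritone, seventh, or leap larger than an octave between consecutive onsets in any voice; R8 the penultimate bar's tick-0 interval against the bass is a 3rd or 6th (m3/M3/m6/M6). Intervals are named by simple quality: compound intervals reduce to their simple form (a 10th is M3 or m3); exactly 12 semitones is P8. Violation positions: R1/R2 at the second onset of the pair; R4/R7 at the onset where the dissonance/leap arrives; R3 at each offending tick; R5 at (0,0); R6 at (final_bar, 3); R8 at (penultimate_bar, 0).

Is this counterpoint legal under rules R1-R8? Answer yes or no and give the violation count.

No (3 violations)

bar 0: v0=E3 v1=E4 (P8)
bar 1: v0=D3 v1=F3 (m3)
bar 2: v0=E3 v1=E4 (P8)
bar 3: v0=F3 v1=A3 (M3)
bar 4: v0=A3 v1=C4 (m3)
bar 5: v0=F3 v1=D4 (M6)
bar 6: v0=E3 v1=E4 (P8)
  R7 @ bar1.0: E4->F3 leap 11st
  R2 @ bar2.0: D3/F3 m3 -> E3/E4 P8 similar
  R7 @ bar2.0: F3->E4 leap 11st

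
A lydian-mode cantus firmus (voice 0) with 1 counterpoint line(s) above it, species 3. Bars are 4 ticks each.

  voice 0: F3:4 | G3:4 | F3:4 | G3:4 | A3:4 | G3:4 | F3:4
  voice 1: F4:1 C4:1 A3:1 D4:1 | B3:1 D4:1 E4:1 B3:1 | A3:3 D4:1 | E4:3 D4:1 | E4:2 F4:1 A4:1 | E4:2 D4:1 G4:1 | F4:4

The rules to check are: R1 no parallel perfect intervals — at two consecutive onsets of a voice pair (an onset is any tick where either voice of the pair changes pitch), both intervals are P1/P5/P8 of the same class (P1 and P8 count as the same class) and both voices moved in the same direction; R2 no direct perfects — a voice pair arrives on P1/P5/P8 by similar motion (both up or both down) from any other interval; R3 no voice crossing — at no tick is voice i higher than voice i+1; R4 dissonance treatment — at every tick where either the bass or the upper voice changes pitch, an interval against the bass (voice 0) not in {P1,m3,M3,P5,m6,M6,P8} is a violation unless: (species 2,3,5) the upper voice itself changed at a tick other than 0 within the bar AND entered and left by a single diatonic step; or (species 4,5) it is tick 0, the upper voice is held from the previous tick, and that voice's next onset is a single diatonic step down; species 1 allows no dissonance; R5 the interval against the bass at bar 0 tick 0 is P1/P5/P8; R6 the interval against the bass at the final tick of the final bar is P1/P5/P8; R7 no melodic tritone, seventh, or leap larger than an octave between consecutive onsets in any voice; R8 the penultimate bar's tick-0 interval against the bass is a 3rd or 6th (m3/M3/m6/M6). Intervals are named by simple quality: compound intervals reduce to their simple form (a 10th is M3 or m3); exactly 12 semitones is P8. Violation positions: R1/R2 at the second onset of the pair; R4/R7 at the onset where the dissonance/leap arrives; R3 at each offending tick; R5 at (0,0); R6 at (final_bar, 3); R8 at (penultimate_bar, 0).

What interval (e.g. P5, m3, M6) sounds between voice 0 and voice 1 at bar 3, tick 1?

voice 0=G3 voice 1=E4 -> M6

M6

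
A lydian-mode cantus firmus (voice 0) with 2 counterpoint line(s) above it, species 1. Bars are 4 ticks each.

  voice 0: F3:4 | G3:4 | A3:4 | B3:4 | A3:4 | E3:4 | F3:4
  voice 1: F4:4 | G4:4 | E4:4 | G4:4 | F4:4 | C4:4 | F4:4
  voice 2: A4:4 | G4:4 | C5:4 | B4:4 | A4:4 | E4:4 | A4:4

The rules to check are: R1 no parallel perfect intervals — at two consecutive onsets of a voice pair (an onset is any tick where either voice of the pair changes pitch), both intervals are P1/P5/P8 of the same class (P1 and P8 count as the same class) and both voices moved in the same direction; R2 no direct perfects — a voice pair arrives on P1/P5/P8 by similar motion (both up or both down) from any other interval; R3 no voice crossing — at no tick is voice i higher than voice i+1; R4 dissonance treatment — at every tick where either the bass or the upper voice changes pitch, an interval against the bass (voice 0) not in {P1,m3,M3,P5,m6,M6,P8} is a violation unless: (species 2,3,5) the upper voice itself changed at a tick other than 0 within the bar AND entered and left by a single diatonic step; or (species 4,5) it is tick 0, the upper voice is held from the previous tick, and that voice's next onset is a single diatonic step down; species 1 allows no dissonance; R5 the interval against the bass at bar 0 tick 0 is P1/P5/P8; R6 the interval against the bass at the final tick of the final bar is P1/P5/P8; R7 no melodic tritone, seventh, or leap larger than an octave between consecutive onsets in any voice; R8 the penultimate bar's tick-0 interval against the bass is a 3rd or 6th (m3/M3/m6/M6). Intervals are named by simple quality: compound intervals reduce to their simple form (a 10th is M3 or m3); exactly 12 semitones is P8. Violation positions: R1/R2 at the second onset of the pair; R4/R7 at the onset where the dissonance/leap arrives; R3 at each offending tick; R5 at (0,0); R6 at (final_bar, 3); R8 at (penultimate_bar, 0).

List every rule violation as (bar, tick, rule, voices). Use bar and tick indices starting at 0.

bar 0: v0=F3 v1=F4 v2=A4 downbeat M3
bar 1: v0=G3 v1=G4 v2=G4 downbeat P8
bar 2: v0=A3 v1=E4 v2=C5 downbeat m3
bar 3: v0=B3 v1=G4 v2=B4 downbeat P8
bar 4: v0=A3 v1=F4 v2=A4 downbeat P8
bar 5: v0=E3 v1=C4 v2=E4 downbeat P8
bar 6: v0=F3 v1=F4 v2=A4 downbeat M3
  -> R5 @ bar 0 tick 0 v(0, 2): opens on M3
  -> R1 @ bar 1 tick 0 v(0, 1): F3/F4 P8 -> G3/G4 P8 similar
  -> R1 @ bar 4 tick 0 v(0, 2): B3/B4 P8 -> A3/A4 P8 similar
  -> R1 @ bar 5 tick 0 v(0, 2): A3/A4 P8 -> E3/E4 P8 similar
  -> R8 @ bar 5 tick 0 v(0, 2): penult P8 not 3rd/6th
  -> R2 @ bar 6 tick 0 v(0, 1): E3/C4 m6 -> F3/F4 P8 similar
  -> R6 @ bar 6 tick 3 v(0, 2): closes on M3

(0, 0, R5, (0, 2))
(1, 0, R1, (0, 1))
(4, 0, R1, (0, 2))
(5, 0, R1, (0, 2))
(5, 0, R8, (0, 2))
(6, 0, R2, (0, 1))
(6, 3, R6, (0, 2))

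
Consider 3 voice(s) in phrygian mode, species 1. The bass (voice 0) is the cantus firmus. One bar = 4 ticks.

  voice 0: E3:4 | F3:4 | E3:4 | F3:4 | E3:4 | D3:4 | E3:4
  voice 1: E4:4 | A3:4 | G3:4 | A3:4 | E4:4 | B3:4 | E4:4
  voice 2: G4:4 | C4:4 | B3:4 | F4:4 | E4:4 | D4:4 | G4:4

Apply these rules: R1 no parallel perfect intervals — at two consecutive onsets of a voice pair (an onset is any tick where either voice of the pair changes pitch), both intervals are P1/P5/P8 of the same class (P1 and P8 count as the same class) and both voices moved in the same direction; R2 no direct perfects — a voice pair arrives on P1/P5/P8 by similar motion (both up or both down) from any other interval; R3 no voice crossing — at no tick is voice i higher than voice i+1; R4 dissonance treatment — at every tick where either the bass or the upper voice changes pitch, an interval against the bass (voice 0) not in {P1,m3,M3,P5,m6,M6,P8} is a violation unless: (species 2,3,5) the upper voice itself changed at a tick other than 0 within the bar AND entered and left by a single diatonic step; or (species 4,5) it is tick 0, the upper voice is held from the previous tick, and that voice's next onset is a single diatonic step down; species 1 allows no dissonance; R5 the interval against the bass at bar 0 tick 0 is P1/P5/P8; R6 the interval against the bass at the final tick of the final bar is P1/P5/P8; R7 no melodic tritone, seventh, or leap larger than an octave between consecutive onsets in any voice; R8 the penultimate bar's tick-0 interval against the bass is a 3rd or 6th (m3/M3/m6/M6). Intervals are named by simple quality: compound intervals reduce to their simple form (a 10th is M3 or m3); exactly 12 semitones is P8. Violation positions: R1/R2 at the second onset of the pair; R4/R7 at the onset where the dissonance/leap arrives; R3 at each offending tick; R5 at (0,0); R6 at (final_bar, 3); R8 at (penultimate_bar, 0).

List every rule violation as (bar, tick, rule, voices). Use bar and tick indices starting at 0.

bar 0: v0=E3 v1=E4 v2=G4 downbeat m3
bar 1: v0=F3 v1=A3 v2=C4 downbeat P5
bar 2: v0=E3 v1=G3 v2=B3 downbeat P5
bar 3: v0=F3 v1=A3 v2=F4 downbeat P8
bar 4: v0=E3 v1=E4 v2=E4 downbeat P8
bar 5: v0=D3 v1=B3 v2=D4 downbeat P8
bar 6: v0=E3 v1=E4 v2=G4 downbeat m3
  -> R5 @ bar 0 tick 0 v(0, 2): opens on m3
  -> R1 @ bar 2 tick 0 v(0, 2): F3/C4 P5 -> E3/B3 P5 similar
  -> R2 @ bar 3 tick 0 v(0, 2): E3/B3 P5 -> F3/F4 P8 similar
  -> R7 @ bar 3 tick 0 v(2,): B3->F4 leap 6st
  -> R1 @ bar 4 tick 0 v(0, 2): F3/F4 P8 -> E3/E4 P8 similar
  -> R1 @ bar 5 tick 0 v(0, 2): E3/E4 P8 -> D3/D4 P8 similar
  -> R8 @ bar 5 tick 0 v(0, 2): penult P8 not 3rd/6th
  -> R2 @ bar 6 tick 0 v(0, 1): D3/B3 M6 -> E3/E4 P8 similar
  -> R6 @ bar 6 tick 3 v(0, 2): closes on m3

(0, 0, R5, (0, 2))
(2, 0, R1, (0, 2))
(3, 0, R2, (0, 2))
(3, 0, R7, (2,))
(4, 0, R1, (0, 2))
(5, 0, R1, (0, 2))
(5, 0, R8, (0, 2))
(6, 0, R2, (0, 1))
(6, 3, R6, (0, 2))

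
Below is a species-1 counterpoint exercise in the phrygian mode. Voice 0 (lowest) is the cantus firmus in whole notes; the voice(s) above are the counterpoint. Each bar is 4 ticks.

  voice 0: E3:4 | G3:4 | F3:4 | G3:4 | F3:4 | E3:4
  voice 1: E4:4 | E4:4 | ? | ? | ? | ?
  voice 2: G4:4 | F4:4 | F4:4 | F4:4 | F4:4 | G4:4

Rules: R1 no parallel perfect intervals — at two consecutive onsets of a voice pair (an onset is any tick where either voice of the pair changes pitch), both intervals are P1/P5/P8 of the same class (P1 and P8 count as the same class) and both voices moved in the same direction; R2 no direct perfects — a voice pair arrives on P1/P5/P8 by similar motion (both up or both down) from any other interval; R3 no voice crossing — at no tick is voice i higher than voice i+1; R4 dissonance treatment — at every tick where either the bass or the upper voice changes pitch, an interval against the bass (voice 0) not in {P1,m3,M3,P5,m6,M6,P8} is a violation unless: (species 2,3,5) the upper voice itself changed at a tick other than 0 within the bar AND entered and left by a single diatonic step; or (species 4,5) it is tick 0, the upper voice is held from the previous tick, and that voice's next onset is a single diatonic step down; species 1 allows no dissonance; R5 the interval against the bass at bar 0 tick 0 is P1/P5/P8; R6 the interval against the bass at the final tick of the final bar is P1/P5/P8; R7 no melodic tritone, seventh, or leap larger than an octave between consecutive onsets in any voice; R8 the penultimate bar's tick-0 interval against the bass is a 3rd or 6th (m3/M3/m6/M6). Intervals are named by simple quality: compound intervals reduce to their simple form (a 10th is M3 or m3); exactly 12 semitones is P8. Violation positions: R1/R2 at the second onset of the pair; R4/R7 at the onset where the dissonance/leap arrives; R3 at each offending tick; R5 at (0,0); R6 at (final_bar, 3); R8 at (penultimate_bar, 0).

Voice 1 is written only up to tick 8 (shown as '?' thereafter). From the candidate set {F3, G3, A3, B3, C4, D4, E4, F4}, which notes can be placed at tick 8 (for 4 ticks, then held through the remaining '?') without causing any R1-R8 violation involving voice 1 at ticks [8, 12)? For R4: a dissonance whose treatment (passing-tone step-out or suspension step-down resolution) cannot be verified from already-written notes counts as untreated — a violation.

{A3, D4, F4}

F3: violates R2,R7
G3: violates R4
A3: legal
B3: violates R4
C4: violates R2
D4: legal
E4: violates R4
F4: legal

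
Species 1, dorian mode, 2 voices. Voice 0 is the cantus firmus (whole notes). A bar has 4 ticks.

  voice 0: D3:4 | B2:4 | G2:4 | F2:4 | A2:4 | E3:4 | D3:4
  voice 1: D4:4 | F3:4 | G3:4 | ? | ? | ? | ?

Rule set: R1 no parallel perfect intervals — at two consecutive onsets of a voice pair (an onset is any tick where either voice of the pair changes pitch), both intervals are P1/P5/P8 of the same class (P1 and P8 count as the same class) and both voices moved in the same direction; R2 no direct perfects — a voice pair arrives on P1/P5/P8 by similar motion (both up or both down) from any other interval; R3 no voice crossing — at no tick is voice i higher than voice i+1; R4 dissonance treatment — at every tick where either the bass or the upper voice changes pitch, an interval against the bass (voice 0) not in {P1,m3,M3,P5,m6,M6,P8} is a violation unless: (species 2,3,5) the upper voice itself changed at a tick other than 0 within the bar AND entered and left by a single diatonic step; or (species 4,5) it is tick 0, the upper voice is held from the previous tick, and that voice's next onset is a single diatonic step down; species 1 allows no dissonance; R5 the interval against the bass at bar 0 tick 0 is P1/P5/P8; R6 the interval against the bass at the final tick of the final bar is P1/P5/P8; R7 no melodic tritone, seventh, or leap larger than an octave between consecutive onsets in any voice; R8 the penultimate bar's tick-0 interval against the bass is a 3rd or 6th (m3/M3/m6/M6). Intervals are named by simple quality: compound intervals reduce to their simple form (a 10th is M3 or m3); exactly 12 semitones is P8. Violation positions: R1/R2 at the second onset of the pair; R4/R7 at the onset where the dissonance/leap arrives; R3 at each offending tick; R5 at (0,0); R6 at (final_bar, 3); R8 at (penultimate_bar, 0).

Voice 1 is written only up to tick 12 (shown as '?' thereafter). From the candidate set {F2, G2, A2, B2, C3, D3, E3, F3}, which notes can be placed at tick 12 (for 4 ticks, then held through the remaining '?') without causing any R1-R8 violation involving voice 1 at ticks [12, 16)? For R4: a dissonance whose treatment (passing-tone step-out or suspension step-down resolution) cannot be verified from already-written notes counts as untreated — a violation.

{D3}

F2: violates R1,R7
G2: violates R4
A2: violates R7
B2: violates R4
C3: violates R2
D3: legal
E3: violates R4
F3: violates R1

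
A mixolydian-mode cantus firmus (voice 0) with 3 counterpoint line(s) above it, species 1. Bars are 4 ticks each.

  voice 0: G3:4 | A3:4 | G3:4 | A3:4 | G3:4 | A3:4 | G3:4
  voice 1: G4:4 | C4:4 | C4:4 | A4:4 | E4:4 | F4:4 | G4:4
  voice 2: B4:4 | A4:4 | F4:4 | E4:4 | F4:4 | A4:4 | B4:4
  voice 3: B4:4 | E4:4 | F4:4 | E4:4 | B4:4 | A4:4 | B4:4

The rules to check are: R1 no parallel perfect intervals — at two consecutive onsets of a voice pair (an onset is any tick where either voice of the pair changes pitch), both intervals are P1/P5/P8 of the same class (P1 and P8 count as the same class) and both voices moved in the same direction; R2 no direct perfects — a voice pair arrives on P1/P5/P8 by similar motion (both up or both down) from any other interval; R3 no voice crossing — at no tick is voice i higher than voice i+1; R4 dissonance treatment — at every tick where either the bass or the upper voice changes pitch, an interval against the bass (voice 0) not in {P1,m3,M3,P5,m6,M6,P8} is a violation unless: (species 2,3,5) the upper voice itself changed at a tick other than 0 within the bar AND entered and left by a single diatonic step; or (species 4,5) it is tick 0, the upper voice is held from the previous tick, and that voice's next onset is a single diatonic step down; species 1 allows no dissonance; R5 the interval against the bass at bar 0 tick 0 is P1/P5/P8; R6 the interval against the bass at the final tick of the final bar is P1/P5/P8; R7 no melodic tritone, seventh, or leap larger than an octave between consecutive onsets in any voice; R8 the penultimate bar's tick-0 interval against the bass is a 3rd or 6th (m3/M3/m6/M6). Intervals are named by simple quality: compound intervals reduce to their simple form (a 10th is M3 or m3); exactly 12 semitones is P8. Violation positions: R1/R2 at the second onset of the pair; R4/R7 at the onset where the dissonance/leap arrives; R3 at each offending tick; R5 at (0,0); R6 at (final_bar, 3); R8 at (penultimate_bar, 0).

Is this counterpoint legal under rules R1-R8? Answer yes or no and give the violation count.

No (22 violations)

bar 0: v0=G3 v1=G4 v2=B4 v3=B4 (M3)
bar 1: v0=A3 v1=C4 v2=A4 v3=E4 (P5)
bar 2: v0=G3 v1=C4 v2=F4 v3=F4 (m7)
bar 3: v0=A3 v1=A4 v2=E4 v3=E4 (P5)
bar 4: v0=G3 v1=E4 v2=F4 v3=B4 (M3)
bar 5: v0=A3 v1=F4 v2=A4 v3=A4 (P8)
bar 6: v0=G3 v1=G4 v2=B4 v3=B4 (M3)
  R5 @ bar0.0: opens on M3
  R5 @ bar0.0: opens on M3
  R3 @ bar1.0: A4 above E4
  R3 @ bar1.1: A4 above E4
  R3 @ bar1.2: A4 above E4
  R3 @ bar1.3: A4 above E4
  R4 @ bar2.0: G3/C4 P4 untreated
  R4 @ bar2.0: G3/F4 m7 untreated
  R4 @ bar2.0: G3/F4 m7 untreated
  R1 @ bar3.0: F4/F4 P1 -> E4/E4 P1 similar
  R2 @ bar3.0: G3/C4 P4 -> A3/A4 P8 similar
  R3 @ bar3.0: A4 above E4
  R3 @ bar3.1: A4 above E4
  R3 @ bar3.2: A4 above E4
  R3 @ bar3.3: A4 above E4
  R4 @ bar4.0: G3/F4 m7 untreated
  R2 @ bar5.0: G3/F4 m7 -> A3/A4 P8 similar
  R8 @ bar5.0: penult P8 not 3rd/6th
  R8 @ bar5.0: penult P8 not 3rd/6th
  R1 @ bar6.0: A4/A4 P1 -> B4/B4 P1 similar
  R6 @ bar6.3: closes on M3
  R6 @ bar6.3: closes on M3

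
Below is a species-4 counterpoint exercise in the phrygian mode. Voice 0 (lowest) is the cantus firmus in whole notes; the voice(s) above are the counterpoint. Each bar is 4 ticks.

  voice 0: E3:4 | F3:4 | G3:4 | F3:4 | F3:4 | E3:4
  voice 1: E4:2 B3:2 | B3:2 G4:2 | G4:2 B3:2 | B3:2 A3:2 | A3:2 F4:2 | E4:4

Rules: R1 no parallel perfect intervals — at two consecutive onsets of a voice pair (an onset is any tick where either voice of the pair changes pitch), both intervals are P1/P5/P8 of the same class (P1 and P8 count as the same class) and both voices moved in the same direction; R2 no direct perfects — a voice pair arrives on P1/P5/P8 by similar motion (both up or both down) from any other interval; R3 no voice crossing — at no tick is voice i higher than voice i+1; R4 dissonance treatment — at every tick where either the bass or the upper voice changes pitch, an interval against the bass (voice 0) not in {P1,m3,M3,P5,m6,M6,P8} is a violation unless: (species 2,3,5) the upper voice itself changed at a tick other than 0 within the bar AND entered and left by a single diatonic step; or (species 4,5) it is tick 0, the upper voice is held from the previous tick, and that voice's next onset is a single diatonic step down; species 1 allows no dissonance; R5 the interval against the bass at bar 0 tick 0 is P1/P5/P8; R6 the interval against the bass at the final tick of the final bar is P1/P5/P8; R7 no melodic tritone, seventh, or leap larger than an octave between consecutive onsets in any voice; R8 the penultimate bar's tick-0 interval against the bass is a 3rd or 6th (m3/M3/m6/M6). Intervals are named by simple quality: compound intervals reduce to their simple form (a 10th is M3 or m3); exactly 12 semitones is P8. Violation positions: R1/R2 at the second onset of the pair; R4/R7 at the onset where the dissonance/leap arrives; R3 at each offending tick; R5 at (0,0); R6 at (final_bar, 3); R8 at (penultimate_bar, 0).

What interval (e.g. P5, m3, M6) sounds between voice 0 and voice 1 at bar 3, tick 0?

TT

voice 0=F3 voice 1=B3 -> TT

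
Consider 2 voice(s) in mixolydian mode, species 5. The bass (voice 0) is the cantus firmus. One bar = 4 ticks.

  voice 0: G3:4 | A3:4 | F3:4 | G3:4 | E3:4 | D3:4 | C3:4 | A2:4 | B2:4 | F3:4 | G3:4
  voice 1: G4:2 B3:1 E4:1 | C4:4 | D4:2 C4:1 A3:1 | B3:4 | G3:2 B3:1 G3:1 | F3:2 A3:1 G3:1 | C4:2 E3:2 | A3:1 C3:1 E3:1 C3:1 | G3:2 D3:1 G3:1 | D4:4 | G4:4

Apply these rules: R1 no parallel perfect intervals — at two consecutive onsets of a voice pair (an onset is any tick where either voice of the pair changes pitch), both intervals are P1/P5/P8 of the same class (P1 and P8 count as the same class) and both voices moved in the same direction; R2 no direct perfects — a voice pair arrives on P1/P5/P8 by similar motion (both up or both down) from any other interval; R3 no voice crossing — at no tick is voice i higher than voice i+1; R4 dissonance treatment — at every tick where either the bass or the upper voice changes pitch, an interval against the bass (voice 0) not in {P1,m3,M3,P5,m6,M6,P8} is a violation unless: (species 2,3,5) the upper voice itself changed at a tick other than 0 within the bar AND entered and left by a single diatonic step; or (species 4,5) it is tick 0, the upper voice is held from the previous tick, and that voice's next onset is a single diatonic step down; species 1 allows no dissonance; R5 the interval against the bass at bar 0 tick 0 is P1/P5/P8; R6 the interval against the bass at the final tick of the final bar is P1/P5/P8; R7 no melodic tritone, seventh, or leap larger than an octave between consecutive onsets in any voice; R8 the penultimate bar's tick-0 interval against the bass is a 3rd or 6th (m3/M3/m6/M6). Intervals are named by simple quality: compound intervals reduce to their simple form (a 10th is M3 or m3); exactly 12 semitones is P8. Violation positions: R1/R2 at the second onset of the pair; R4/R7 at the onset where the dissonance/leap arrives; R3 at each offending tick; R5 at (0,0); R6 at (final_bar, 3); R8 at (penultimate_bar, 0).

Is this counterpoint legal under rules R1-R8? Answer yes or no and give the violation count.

bar 0: v0=G3 v1=G4 (P8)
bar 1: v0=A3 v1=C4 (m3)
bar 2: v0=F3 v1=D4 (M6)
bar 3: v0=G3 v1=B3 (M3)
bar 4: v0=E3 v1=G3 (m3)
bar 5: v0=D3 v1=F3 (m3)
bar 6: v0=C3 v1=C4 (P8)
bar 7: v0=A2 v1=A3 (P8)
bar 8: v0=B2 v1=G3 (m6)
bar 9: v0=F3 v1=D4 (M6)
bar 10: v0=G3 v1=G4 (P8)
  R4 @ bar5.3: D3/G3 P4 untreated
  R7 @ bar9.0: B2->F3 leap 6st
  R2 @ bar10.0: F3/D4 M6 -> G3/G4 P8 similar

No (3 violations)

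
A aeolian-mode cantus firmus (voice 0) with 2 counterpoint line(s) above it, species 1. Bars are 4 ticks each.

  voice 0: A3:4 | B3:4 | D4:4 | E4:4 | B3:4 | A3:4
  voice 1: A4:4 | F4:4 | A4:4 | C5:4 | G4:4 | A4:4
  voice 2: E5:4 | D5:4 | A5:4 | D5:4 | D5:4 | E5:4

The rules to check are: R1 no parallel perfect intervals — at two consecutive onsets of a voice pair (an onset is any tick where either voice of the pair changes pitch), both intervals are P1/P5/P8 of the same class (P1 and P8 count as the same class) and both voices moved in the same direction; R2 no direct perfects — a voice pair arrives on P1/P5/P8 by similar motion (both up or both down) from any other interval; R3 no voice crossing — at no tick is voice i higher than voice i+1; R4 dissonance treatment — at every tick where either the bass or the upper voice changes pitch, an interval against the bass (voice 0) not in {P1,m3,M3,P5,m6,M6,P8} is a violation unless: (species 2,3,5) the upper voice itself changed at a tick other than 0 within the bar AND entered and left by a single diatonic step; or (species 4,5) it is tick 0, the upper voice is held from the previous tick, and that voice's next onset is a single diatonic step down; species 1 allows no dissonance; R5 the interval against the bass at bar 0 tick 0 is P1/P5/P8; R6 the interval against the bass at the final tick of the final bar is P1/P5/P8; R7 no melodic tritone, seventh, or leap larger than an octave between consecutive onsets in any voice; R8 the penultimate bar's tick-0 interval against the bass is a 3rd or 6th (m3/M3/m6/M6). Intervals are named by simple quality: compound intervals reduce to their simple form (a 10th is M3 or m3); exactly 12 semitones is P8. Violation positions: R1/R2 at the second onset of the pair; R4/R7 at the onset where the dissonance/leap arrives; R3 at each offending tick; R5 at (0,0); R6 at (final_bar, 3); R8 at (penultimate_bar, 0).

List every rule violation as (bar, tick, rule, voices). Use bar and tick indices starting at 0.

(1, 0, R4, (0, 1))
(2, 0, R2, (0, 1))
(2, 0, R2, (0, 2))
(2, 0, R2, (1, 2))
(3, 0, R4, (0, 2))
(5, 0, R1, (1, 2))

bar 0: v0=A3 v1=A4 v2=E5 downbeat P5
bar 1: v0=B3 v1=F4 v2=D5 downbeat m3
bar 2: v0=D4 v1=A4 v2=A5 downbeat P5
bar 3: v0=E4 v1=C5 v2=D5 downbeat m7
bar 4: v0=B3 v1=G4 v2=D5 downbeat m3
bar 5: v0=A3 v1=A4 v2=E5 downbeat P5
  -> R4 @ bar 1 tick 0 v(0, 1): B3/F4 TT untreated
  -> R2 @ bar 2 tick 0 v(0, 1): B3/F4 TT -> D4/A4 P5 similar
  -> R2 @ bar 2 tick 0 v(0, 2): B3/D5 m3 -> D4/A5 P5 similar
  -> R2 @ bar 2 tick 0 v(1, 2): F4/D5 M6 -> A4/A5 P8 similar
  -> R4 @ bar 3 tick 0 v(0, 2): E4/D5 m7 untreated
  -> R1 @ bar 5 tick 0 v(1, 2): G4/D5 P5 -> A4/E5 P5 similar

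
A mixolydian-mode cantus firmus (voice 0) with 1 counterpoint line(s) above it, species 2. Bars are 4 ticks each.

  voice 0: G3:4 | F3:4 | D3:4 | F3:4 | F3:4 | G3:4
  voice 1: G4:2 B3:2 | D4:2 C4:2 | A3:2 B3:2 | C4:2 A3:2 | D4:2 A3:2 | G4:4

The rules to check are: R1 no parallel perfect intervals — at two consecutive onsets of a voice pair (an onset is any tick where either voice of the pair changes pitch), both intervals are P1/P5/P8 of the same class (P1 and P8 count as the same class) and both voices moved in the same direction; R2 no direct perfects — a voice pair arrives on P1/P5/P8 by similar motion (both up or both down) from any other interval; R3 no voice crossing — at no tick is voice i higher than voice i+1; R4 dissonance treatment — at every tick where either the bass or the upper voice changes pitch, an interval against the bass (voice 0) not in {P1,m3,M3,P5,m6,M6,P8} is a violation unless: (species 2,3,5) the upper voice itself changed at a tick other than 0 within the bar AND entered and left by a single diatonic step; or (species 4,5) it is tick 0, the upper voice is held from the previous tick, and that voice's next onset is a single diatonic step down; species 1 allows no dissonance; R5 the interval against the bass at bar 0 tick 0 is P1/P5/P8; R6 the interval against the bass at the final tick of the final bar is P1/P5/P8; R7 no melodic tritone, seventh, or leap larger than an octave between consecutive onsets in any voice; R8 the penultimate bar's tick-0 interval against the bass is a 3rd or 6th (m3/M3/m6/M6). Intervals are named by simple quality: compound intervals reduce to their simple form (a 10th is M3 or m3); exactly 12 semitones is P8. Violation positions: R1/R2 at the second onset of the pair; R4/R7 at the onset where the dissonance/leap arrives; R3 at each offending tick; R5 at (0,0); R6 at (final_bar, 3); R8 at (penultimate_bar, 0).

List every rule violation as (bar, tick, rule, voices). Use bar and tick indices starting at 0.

(2, 0, R1, (0, 1))
(3, 0, R2, (0, 1))
(5, 0, R2, (0, 1))
(5, 0, R7, (1,))

bar 0: v0=G3 v1=G4 downbeat P8
bar 1: v0=F3 v1=D4 downbeat M6
bar 2: v0=D3 v1=A3 downbeat P5
bar 3: v0=F3 v1=C4 downbeat P5
bar 4: v0=F3 v1=D4 downbeat M6
bar 5: v0=G3 v1=G4 downbeat P8
  -> R1 @ bar 2 tick 0 v(0, 1): F3/C4 P5 -> D3/A3 P5 similar
  -> R2 @ bar 3 tick 0 v(0, 1): D3/B3 M6 -> F3/C4 P5 similar
  -> R2 @ bar 5 tick 0 v(0, 1): F3/A3 M3 -> G3/G4 P8 similar
  -> R7 @ bar 5 tick 0 v(1,): A3->G4 leap 10st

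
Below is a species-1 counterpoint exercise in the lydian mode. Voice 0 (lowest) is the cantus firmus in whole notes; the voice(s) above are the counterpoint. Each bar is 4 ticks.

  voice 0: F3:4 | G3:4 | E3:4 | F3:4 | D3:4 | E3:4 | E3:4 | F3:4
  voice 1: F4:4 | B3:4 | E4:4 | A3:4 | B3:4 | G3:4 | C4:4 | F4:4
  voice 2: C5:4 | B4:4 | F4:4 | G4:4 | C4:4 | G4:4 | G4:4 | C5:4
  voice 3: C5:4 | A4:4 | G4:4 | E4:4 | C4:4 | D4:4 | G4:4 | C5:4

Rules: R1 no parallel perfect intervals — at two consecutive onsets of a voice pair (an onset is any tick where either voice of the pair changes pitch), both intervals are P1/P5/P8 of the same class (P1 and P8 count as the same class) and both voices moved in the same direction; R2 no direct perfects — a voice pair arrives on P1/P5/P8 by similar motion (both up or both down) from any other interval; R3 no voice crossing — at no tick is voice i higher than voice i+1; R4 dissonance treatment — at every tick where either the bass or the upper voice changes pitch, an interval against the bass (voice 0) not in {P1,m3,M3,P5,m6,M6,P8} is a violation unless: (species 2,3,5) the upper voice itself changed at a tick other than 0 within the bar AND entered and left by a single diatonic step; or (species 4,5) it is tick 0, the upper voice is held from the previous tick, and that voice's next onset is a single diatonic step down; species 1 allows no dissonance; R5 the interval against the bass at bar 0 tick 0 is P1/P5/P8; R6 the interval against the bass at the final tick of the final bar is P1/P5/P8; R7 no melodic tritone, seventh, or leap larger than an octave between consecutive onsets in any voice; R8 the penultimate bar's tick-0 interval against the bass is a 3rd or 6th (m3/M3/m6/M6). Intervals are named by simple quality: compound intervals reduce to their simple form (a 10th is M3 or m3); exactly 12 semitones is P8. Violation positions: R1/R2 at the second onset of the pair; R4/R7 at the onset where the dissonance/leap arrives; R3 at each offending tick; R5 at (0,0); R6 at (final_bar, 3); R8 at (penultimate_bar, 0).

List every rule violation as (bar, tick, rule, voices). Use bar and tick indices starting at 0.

bar 0: v0=F3 v1=F4 v2=C5 v3=C5 downbeat P5
bar 1: v0=G3 v1=B3 v2=B4 v3=A4 downbeat M2
bar 2: v0=E3 v1=E4 v2=F4 v3=G4 downbeat m3
bar 3: v0=F3 v1=A3 v2=G4 v3=E4 downbeat M7
bar 4: v0=D3 v1=B3 v2=C4 v3=C4 downbeat m7
bar 5: v0=E3 v1=G3 v2=G4 v3=D4 downbeat m7
bar 6: v0=E3 v1=C4 v2=G4 v3=G4 downbeat m3
bar 7: v0=F3 v1=F4 v2=C5 v3=C5 downbeat P5
  -> R2 @ bar 1 tick 0 v(1, 2): F4/C5 P5 -> B3/B4 P8 similar
  -> R3 @ bar 1 tick 0 v(2, 3): B4 above A4
  -> R4 @ bar 1 tick 0 v(0, 3): G3/A4 M2 untreated
  -> R7 @ bar 1 tick 0 v(1,): F4->B3 leap 6st
  -> R3 @ bar 1 tick 1 v(2, 3): B4 above A4
  -> R3 @ bar 1 tick 2 v(2, 3): B4 above A4
  -> R3 @ bar 1 tick 3 v(2, 3): B4 above A4
  -> R4 @ bar 2 tick 0 v(0, 2): E3/F4 m2 untreated
  -> R7 @ bar 2 tick 0 v(2,): B4->F4 leap 6st
  -> R2 @ bar 3 tick 0 v(1, 3): E4/G4 m3 -> A3/E4 P5 similar
  -> R3 @ bar 3 tick 0 v(2, 3): G4 above E4
  -> R4 @ bar 3 tick 0 v(0, 2): F3/G4 M2 untreated
  -> R4 @ bar 3 tick 0 v(0, 3): F3/E4 M7 untreated
  -> R3 @ bar 3 tick 1 v(2, 3): G4 above E4
  -> R3 @ bar 3 tick 2 v(2, 3): G4 above E4
  -> R3 @ bar 3 tick 3 v(2, 3): G4 above E4
  -> R2 @ bar 4 tick 0 v(2, 3): G4/E4 m3 -> C4/C4 P1 similar
  -> R4 @ bar 4 tick 0 v(0, 2): D3/C4 m7 untreated
  -> R4 @ bar 4 tick 0 v(0, 3): D3/C4 m7 untreated
  -> R3 @ bar 5 tick 0 v(2, 3): G4 above D4
  -> R4 @ bar 5 tick 0 v(0, 3): E3/D4 m7 untreated
  -> R3 @ bar 5 tick 1 v(2, 3): G4 above D4
  -> R3 @ bar 5 tick 2 v(2, 3): G4 above D4
  -> R3 @ bar 5 tick 3 v(2, 3): G4 above D4
  -> R1 @ bar 6 tick 0 v(1, 3): G3/D4 P5 -> C4/G4 P5 similar
  -> R1 @ bar 7 tick 0 v(1, 2): C4/G4 P5 -> F4/C5 P5 similar
  -> R1 @ bar 7 tick 0 v(1, 3): C4/G4 P5 -> F4/C5 P5 similar
  -> R1 @ bar 7 tick 0 v(2, 3): G4/G4 P1 -> C5/C5 P1 similar
  -> R2 @ bar 7 tick 0 v(0, 1): E3/C4 m6 -> F3/F4 P8 similar
  -> R2 @ bar 7 tick 0 v(0, 2): E3/G4 m3 -> F3/C5 P5 similar
  -> R2 @ bar 7 tick 0 v(0, 3): E3/G4 m3 -> F3/C5 P5 similar

(1, 0, R2, (1, 2))
(1, 0, R3, (2, 3))
(1, 0, R4, (0, 3))
(1, 0, R7, (1,))
(1, 1, R3, (2, 3))
(1, 2, R3, (2, 3))
(1, 3, R3, (2, 3))
(2, 0, R4, (0, 2))
(2, 0, R7, (2,))
(3, 0, R2, (1, 3))
(3, 0, R3, (2, 3))
(3, 0, R4, (0, 2))
(3, 0, R4, (0, 3))
(3, 1, R3, (2, 3))
(3, 2, R3, (2, 3))
(3, 3, R3, (2, 3))
(4, 0, R2, (2, 3))
(4, 0, R4, (0, 2))
(4, 0, R4, (0, 3))
(5, 0, R3, (2, 3))
(5, 0, R4, (0, 3))
(5, 1, R3, (2, 3))
(5, 2, R3, (2, 3))
(5, 3, R3, (2, 3))
(6, 0, R1, (1, 3))
(7, 0, R1, (1, 2))
(7, 0, R1, (1, 3))
(7, 0, R1, (2, 3))
(7, 0, R2, (0, 1))
(7, 0, R2, (0, 2))
(7, 0, R2, (0, 3))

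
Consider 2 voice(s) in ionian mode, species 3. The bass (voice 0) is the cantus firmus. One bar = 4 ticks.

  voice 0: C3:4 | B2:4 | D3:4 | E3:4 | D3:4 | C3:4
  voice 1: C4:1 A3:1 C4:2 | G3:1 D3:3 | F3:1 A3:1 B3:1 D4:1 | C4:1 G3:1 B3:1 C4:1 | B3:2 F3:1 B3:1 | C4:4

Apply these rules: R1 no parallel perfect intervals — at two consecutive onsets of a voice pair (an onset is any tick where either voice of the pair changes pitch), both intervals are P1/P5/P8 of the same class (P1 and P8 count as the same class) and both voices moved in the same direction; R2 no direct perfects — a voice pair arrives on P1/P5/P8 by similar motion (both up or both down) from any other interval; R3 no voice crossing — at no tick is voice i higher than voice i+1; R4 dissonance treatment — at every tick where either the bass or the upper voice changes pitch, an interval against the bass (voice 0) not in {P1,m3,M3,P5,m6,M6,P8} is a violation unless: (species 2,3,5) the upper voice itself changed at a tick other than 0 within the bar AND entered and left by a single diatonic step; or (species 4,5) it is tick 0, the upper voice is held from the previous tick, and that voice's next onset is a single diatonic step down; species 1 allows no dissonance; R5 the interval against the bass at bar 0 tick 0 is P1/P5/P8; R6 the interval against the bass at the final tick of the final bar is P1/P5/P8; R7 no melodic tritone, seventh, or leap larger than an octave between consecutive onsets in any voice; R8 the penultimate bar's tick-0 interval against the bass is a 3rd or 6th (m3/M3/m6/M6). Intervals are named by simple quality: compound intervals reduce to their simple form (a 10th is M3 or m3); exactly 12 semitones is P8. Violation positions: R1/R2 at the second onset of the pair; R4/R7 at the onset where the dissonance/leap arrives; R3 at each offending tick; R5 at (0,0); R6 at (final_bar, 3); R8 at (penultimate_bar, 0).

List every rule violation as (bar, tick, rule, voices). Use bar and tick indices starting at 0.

(4, 2, R7, (1,))
(4, 3, R7, (1,))

bar 0: v0=C3 v1=C4 downbeat P8
bar 1: v0=B2 v1=G3 downbeat m6
bar 2: v0=D3 v1=F3 downbeat m3
bar 3: v0=E3 v1=C4 downbeat m6
bar 4: v0=D3 v1=B3 downbeat M6
bar 5: v0=C3 v1=C4 downbeat P8
  -> R7 @ bar 4 tick 2 v(1,): B3->F3 leap 6st
  -> R7 @ bar 4 tick 3 v(1,): F3->B3 leap 6st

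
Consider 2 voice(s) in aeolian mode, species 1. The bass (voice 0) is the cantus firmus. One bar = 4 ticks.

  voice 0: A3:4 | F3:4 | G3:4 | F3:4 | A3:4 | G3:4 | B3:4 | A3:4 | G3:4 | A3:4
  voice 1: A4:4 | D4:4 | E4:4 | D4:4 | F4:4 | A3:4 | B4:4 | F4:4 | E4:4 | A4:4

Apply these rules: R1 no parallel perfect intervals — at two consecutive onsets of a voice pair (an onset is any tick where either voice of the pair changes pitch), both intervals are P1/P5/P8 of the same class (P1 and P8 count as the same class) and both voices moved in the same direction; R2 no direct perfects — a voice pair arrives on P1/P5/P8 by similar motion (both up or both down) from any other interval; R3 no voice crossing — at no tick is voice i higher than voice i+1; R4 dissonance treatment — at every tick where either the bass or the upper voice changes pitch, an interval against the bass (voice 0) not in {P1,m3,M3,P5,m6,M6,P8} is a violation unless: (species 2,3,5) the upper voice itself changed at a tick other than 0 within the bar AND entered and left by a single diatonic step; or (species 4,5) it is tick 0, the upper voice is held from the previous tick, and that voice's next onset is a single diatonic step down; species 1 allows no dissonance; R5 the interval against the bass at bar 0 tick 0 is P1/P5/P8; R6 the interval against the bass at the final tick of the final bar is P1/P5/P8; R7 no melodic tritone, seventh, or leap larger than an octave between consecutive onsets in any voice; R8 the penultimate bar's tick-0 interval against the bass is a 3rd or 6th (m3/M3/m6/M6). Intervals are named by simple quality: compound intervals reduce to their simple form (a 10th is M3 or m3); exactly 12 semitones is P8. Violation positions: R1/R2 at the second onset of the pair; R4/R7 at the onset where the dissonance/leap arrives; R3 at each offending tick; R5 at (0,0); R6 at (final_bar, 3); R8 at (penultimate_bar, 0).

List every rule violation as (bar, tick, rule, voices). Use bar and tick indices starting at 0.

(5, 0, R4, (0, 1))
(6, 0, R2, (0, 1))
(6, 0, R7, (1,))
(7, 0, R7, (1,))
(9, 0, R2, (0, 1))

bar 0: v0=A3 v1=A4 downbeat P8
bar 1: v0=F3 v1=D4 downbeat M6
bar 2: v0=G3 v1=E4 downbeat M6
bar 3: v0=F3 v1=D4 downbeat M6
bar 4: v0=A3 v1=F4 downbeat m6
bar 5: v0=G3 v1=A3 downbeat M2
bar 6: v0=B3 v1=B4 downbeat P8
bar 7: v0=A3 v1=F4 downbeat m6
bar 8: v0=G3 v1=E4 downbeat M6
bar 9: v0=A3 v1=A4 downbeat P8
  -> R4 @ bar 5 tick 0 v(0, 1): G3/A3 M2 untreated
  -> R2 @ bar 6 tick 0 v(0, 1): G3/A3 M2 -> B3/B4 P8 similar
  -> R7 @ bar 6 tick 0 v(1,): A3->B4 leap 14st
  -> R7 @ bar 7 tick 0 v(1,): B4->F4 leap 6st
  -> R2 @ bar 9 tick 0 v(0, 1): G3/E4 M6 -> A3/A4 P8 similar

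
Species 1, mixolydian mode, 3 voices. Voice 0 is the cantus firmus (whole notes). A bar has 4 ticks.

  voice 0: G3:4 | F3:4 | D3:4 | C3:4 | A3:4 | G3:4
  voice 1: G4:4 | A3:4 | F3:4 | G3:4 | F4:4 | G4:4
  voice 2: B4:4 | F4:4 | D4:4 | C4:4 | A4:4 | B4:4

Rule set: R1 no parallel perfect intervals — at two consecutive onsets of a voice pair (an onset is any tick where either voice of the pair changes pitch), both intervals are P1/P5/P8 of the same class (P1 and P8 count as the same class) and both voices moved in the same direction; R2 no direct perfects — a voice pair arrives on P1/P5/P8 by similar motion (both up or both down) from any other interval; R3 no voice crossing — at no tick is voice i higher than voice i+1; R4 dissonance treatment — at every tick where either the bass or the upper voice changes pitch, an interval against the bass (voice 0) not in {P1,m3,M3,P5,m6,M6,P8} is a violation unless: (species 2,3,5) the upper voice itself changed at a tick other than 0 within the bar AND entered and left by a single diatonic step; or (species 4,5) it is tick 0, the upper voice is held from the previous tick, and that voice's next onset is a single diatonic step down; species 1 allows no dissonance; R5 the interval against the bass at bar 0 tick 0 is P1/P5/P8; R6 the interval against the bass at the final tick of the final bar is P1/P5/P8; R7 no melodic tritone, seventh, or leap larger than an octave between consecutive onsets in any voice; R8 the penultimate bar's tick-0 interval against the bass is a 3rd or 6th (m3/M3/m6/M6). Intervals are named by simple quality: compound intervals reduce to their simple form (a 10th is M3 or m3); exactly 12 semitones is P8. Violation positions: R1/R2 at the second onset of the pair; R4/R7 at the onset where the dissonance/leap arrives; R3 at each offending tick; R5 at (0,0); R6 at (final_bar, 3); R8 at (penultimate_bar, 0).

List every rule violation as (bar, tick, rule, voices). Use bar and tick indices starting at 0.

bar 0: v0=G3 v1=G4 v2=B4 downbeat M3
bar 1: v0=F3 v1=A3 v2=F4 downbeat P8
bar 2: v0=D3 v1=F3 v2=D4 downbeat P8
bar 3: v0=C3 v1=G3 v2=C4 downbeat P8
bar 4: v0=A3 v1=F4 v2=A4 downbeat P8
bar 5: v0=G3 v1=G4 v2=B4 downbeat M3
  -> R5 @ bar 0 tick 0 v(0, 2): opens on M3
  -> R2 @ bar 1 tick 0 v(0, 2): G3/B4 M3 -> F3/F4 P8 similar
  -> R7 @ bar 1 tick 0 v(1,): G4->A3 leap 10st
  -> R7 @ bar 1 tick 0 v(2,): B4->F4 leap 6st
  -> R1 @ bar 2 tick 0 v(0, 2): F3/F4 P8 -> D3/D4 P8 similar
  -> R1 @ bar 3 tick 0 v(0, 2): D3/D4 P8 -> C3/C4 P8 similar
  -> R1 @ bar 4 tick 0 v(0, 2): C3/C4 P8 -> A3/A4 P8 similar
  -> R7 @ bar 4 tick 0 v(1,): G3->F4 leap 10st
  -> R8 @ bar 4 tick 0 v(0, 2): penult P8 not 3rd/6th
  -> R6 @ bar 5 tick 3 v(0, 2): closes on M3

(0, 0, R5, (0, 2))
(1, 0, R2, (0, 2))
(1, 0, R7, (1,))
(1, 0, R7, (2,))
(2, 0, R1, (0, 2))
(3, 0, R1, (0, 2))
(4, 0, R1, (0, 2))
(4, 0, R7, (1,))
(4, 0, R8, (0, 2))
(5, 3, R6, (0, 2))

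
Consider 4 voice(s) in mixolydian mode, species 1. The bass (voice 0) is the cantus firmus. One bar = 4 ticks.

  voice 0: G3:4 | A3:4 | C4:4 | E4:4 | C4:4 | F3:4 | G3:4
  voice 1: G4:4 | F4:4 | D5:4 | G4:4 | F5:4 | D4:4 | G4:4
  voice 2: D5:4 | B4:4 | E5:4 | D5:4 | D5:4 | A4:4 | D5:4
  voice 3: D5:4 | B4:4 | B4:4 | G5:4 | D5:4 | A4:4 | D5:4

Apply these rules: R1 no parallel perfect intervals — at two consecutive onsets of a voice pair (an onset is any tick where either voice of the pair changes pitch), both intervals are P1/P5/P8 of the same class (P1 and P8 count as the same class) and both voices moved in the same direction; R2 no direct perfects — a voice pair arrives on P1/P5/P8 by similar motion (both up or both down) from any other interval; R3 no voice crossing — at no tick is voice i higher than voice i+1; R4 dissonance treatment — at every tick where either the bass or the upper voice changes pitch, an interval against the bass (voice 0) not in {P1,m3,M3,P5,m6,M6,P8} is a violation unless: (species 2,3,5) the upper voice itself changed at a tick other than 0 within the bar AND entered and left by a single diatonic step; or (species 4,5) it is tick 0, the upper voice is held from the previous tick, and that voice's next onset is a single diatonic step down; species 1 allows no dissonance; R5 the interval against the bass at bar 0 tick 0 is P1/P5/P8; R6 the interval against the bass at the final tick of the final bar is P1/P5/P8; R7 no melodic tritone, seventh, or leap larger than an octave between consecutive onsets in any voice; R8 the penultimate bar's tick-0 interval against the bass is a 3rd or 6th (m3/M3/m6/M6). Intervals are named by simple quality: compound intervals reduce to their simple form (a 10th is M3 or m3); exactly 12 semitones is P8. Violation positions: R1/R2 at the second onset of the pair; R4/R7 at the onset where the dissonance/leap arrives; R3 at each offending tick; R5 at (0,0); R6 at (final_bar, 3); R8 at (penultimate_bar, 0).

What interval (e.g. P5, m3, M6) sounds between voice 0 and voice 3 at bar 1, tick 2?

M2

voice 0=A3 voice 3=B4 -> M2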